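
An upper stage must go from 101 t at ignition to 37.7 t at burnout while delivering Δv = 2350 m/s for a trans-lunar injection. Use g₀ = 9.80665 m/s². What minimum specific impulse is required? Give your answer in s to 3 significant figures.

Isp ≈ 243 s

ln(m₀/m_f) = ln(101000/37700) = ln(2.679) = 0.9855.
v_e = Δv / ln(m₀/m_f) = 2350 / 0.9855 = 2384.7 m/s.
Isp = v_e / g₀ = 2384.7 / 9.80665 = 243.2 s.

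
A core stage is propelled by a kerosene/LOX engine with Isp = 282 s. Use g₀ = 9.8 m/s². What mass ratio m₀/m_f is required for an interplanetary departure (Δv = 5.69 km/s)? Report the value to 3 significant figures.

v_e = Isp · g₀ = 282 × 9.8 = 2763.6 m/s.
From the ideal rocket equation, m₀/m_f = exp(Δv / v_e) = exp(5690 / 2763.6) = exp(2.0589) = 7.8374.

mass ratio ≈ 7.84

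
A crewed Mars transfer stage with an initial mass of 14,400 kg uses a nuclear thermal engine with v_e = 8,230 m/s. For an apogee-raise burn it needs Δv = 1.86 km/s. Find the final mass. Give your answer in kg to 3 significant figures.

m₀/m_f = exp(Δv / v_e) = exp(1860 / 8230.0) = exp(0.2260) = 1.2536.
m_f = m₀ / 1.2536 = 14,400 / 1.2536 = 11,486.9 kg.

final mass ≈ 11500 kg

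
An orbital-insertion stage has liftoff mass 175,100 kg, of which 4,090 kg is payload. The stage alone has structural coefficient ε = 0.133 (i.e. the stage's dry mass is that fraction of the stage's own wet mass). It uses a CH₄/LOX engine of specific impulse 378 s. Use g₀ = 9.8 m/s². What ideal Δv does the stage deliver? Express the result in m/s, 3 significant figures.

Δv ≈ 6950 m/s

Stage wet mass = m₀ − payload = 175,100 − 4,090 = 171,010 kg.
Stage dry mass = ε × stage wet mass = 0.133 × 171,010 = 22,744.3 kg.
Burnout mass m_f = stage dry + payload = 22,744.3 + 4,090 = 26,834.3 kg.
v_e = Isp · g₀ = 378 × 9.8 = 3704.4 m/s.
Rocket equation: Δv = v_e · ln(175,100/26,834.3) = 3704.4 × ln(6.525) = 3704.4 × 1.8757 ≈ 6948 m/s.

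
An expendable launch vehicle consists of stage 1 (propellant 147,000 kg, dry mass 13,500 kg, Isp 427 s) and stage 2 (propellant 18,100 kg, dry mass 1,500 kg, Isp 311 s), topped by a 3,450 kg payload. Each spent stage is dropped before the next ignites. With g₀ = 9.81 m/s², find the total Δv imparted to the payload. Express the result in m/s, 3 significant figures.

Ignition mass of stage 1 = 147,000+13,500 + 18,100+1,500 + 3,450 = 183,550 kg.
Stage 1: m₀ = 183,550 kg, m_f = 183,550 − 147,000 = 36,550 kg; Δv = 427×9.81×ln(5.022) = 4188.9×1.6138 ≈ 6760 m/s.
Stage 2: m₀ = 23,050 kg, m_f = 23,050 − 18,100 = 4,950 kg; Δv = 311×9.81×ln(4.657) = 3050.9×1.5383 ≈ 4693 m/s.
Total Δv = 6760 + 4693 = 11453 m/s.

Δv ≈ 11500 m/s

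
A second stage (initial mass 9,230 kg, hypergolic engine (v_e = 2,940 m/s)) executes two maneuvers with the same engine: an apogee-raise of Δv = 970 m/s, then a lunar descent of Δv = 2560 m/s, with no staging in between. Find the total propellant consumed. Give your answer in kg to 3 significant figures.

After the first burn: m = 9230 × exp(−970/2940.0) = 9230 × 0.71897 = 6,636.09 kg.
After the second burn: m = 6,636.09 × exp(−2560/2940.0) = 6,636.09 × 0.41864 = 2,778.13 kg.
Total propellant = m₀ − m_final = 9230 − 2,778.13 = 6,451.87 kg.

total propellant consumed ≈ 6450 kg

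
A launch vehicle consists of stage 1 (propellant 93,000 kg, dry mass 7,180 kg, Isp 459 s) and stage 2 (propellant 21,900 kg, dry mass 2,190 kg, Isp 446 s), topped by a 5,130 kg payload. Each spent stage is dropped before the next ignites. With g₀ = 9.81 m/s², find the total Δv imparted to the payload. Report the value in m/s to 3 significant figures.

Δv ≈ 11800 m/s

Ignition mass of stage 1 = 93,000+7,180 + 21,900+2,190 + 5,130 = 129,400 kg.
Stage 1: m₀ = 129,400 kg, m_f = 129,400 − 93,000 = 36,400 kg; Δv = 459×9.81×ln(3.555) = 4502.8×1.2683 ≈ 5711 m/s.
Stage 2: m₀ = 29,220 kg, m_f = 29,220 − 21,900 = 7,320 kg; Δv = 446×9.81×ln(3.992) = 4375.3×1.3842 ≈ 6056 m/s.
Total Δv = 5711 + 6056 = 11767 m/s.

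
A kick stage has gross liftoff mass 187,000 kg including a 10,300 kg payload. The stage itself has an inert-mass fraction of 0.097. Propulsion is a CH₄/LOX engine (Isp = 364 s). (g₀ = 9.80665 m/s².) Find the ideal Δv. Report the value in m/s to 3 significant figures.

Δv ≈ 6850 m/s

Stage wet mass = m₀ − payload = 187,000 − 10,300 = 176,700 kg.
Stage dry mass = ε × stage wet mass = 0.097 × 176,700 = 17,139.9 kg.
Burnout mass m_f = stage dry + payload = 17,139.9 + 10,300 = 27,439.9 kg.
v_e = Isp · g₀ = 364 × 9.80665 = 3569.6 m/s.
Δv = v_e · ln(187,000/27,439.9) = 3569.6 × ln(6.815) = 3569.6 × 1.9191 ≈ 6850 m/s.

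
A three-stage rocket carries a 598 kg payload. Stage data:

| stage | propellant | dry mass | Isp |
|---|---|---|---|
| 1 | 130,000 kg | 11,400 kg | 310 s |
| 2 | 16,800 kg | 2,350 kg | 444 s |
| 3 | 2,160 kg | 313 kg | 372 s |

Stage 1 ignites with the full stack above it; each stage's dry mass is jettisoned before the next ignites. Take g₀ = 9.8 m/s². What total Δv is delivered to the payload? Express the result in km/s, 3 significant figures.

Ignition mass of stage 1 = 130,000+11,400 + 16,800+2,350 + 2,160+313 + 598 = 163,621 kg.
Stage 1: m₀ = 163,621 kg, m_f = 163,621 − 130,000 = 33,621 kg; Δv = 310×9.8×ln(4.867) = 3038.0×1.5824 ≈ 4807 m/s.
Stage 2: m₀ = 22,221 kg, m_f = 22,221 − 16,800 = 5,421 kg; Δv = 444×9.8×ln(4.099) = 4351.2×1.4108 ≈ 6138 m/s.
Stage 3: m₀ = 3,071 kg, m_f = 3,071 − 2,160 = 911 kg; Δv = 372×9.8×ln(3.371) = 3645.6×1.2152 ≈ 4430 m/s.
Total Δv = 4807 + 6138 + 4430 = 15375 m/s.

Δv ≈ 15.4 km/s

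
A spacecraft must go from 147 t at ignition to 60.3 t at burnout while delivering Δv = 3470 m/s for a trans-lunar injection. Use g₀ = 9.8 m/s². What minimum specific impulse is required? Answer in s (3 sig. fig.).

Isp ≈ 397 s

ln(m₀/m_f) = ln(147000/60300) = ln(2.438) = 0.8911.
v_e = Δv / ln(m₀/m_f) = 3470 / 0.8911 = 3894.1 m/s.
Isp = v_e / g₀ = 3894.1 / 9.8 = 397.4 s.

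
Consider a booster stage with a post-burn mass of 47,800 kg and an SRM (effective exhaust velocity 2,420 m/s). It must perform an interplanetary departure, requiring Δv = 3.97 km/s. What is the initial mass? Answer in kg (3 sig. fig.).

m₀/m_f = exp(Δv / v_e) = exp(3970 / 2420.0) = exp(1.6405) = 5.1577.
m₀ = m_f × 5.1577 = 47,800 × 5.1577 = 246,538 kg.

initial mass ≈ 247000 kg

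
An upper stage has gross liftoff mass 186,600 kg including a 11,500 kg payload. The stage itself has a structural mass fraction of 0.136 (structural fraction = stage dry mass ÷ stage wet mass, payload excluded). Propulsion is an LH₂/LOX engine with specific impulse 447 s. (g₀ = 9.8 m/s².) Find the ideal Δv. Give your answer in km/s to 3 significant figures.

Stage wet mass = m₀ − payload = 186,600 − 11,500 = 175,100 kg.
Stage dry mass = ε × stage wet mass = 0.136 × 175,100 = 23,813.6 kg.
Burnout mass m_f = stage dry + payload = 23,813.6 + 11,500 = 35,313.6 kg.
v_e = Isp · g₀ = 447 × 9.8 = 4380.6 m/s.
Rocket equation: Δv = v_e · ln(186,600/35,313.6) = 4380.6 × ln(5.284) = 4380.6 × 1.6647 ≈ 7292 m/s.

Δv ≈ 7.29 km/s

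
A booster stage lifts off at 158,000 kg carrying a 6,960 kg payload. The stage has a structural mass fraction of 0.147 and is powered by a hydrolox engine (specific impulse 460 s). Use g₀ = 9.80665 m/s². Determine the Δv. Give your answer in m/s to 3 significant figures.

Stage wet mass = m₀ − payload = 158,000 − 6,960 = 151,040 kg.
Stage dry mass = ε × stage wet mass = 0.147 × 151,040 = 22,202.9 kg.
Burnout mass m_f = stage dry + payload = 22,202.9 + 6,960 = 29,162.9 kg.
v_e = Isp · g₀ = 460 × 9.80665 = 4511.1 m/s.
By the Tsiolkovsky rocket equation, Δv = v_e · ln(158,000/29,162.9) = 4511.1 × ln(5.418) = 4511.1 × 1.6897 ≈ 7622 m/s.

Δv ≈ 7620 m/s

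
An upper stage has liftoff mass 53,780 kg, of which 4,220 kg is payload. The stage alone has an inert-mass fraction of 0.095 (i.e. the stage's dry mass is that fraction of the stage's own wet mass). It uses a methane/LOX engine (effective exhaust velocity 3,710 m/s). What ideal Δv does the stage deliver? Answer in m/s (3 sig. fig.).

Stage wet mass = m₀ − payload = 53,780 − 4,220 = 49,560 kg.
Stage dry mass = ε × stage wet mass = 0.095 × 49,560 = 4,708.2 kg.
Burnout mass m_f = stage dry + payload = 4,708.2 + 4,220 = 8,928.2 kg.
Δv = v_e · ln(53,780/8,928.2) = 3710.0 × ln(6.024) = 3710.0 × 1.7957 ≈ 6662 m/s.

Δv ≈ 6660 m/s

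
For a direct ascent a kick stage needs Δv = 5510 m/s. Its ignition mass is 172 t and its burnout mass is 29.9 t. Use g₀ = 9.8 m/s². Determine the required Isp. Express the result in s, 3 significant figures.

ln(m₀/m_f) = ln(172000/29900) = ln(5.753) = 1.7496.
By the Tsiolkovsky rocket equation, v_e = Δv / ln(m₀/m_f) = 5510 / 1.7496 = 3149.2 m/s.
Isp = v_e / g₀ = 3149.2 / 9.8 = 321.3 s.

Isp ≈ 321 s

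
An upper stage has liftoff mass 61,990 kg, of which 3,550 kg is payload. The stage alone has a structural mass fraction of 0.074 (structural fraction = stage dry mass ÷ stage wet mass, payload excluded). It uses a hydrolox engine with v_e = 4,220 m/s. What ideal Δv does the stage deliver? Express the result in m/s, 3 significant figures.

Stage wet mass = m₀ − payload = 61,990 − 3,550 = 58,440 kg.
Stage dry mass = ε × stage wet mass = 0.074 × 58,440 = 4,324.56 kg.
Burnout mass m_f = stage dry + payload = 4,324.56 + 3,550 = 7,874.56 kg.
From the ideal rocket equation, Δv = v_e · ln(61,990/7,874.56) = 4220.0 × ln(7.872) = 4220.0 × 2.0633 ≈ 8707 m/s.

Δv ≈ 8710 m/s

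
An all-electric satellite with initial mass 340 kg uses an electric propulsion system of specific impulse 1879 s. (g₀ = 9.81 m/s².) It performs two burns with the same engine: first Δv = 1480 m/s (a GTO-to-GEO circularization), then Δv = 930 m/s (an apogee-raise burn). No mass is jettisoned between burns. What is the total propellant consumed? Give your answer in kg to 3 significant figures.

total propellant consumed ≈ 41.7 kg

v_e = Isp · g₀ = 1879 × 9.81 = 18433.0 m/s.
After the first burn: m = 340 × exp(−1480/18433.0) = 340 × 0.92285 = 313.769 kg.
After the second burn: m = 313.769 × exp(−930/18433.0) = 313.769 × 0.95080 = 298.332 kg.
Total propellant = m₀ − m_final = 340 − 298.332 = 41.668 kg.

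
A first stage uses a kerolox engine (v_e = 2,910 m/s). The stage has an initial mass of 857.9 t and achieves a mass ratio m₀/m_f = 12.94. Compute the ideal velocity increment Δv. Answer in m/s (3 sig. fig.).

Δv ≈ 7450 m/s

Using Δv = v_e ln(m₀/m_f): Δv = v_e · ln(12.94) = 2910.0 × 2.5603 ≈ 7450.5 m/s.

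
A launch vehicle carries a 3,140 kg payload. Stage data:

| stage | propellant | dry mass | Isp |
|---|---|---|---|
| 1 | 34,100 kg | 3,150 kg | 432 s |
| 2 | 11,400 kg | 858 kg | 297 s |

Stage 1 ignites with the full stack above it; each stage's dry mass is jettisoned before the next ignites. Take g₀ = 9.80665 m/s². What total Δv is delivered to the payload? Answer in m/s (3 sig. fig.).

Ignition mass of stage 1 = 34,100+3,150 + 11,400+858 + 3,140 = 52,648 kg.
Stage 1: m₀ = 52,648 kg, m_f = 52,648 − 34,100 = 18,548 kg; Δv = 432×9.80665×ln(2.838) = 4236.5×1.0433 ≈ 4420 m/s.
Stage 2: m₀ = 15,398 kg, m_f = 15,398 − 11,400 = 3,998 kg; Δv = 297×9.80665×ln(3.851) = 2912.6×1.3484 ≈ 3927 m/s.
Total Δv = 4420 + 3927 = 8347 m/s.

Δv ≈ 8350 m/s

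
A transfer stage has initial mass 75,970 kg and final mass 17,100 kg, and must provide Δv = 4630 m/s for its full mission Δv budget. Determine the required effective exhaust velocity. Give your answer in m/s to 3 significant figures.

v_e ≈ 3100 m/s

ln(m₀/m_f) = ln(75970/17100) = ln(4.443) = 1.4913.
v_e = Δv / ln(m₀/m_f) = 4630 / 1.4913 = 3104.8 m/s.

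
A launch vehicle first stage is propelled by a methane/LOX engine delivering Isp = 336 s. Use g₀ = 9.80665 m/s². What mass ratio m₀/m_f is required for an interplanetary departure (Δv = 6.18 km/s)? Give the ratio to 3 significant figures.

v_e = Isp · g₀ = 336 × 9.80665 = 3295.0 m/s.
m₀/m_f = exp(Δv / v_e) = exp(6180 / 3295.0) = exp(1.8755) = 6.5244.

mass ratio ≈ 6.52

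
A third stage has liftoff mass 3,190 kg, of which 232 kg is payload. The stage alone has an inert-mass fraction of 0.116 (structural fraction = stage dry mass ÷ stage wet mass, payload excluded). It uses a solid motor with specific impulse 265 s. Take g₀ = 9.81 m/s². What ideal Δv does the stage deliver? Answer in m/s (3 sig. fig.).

Stage wet mass = m₀ − payload = 3,190 − 232 = 2,958 kg.
Stage dry mass = ε × stage wet mass = 0.116 × 2,958 = 343.128 kg.
Burnout mass m_f = stage dry + payload = 343.128 + 232 = 575.128 kg.
v_e = Isp · g₀ = 265 × 9.81 = 2599.7 m/s.
Using Δv = v_e ln(m₀/m_f): Δv = v_e · ln(3,190/575.128) = 2599.7 × ln(5.547) = 2599.7 × 1.7132 ≈ 4454 m/s.

Δv ≈ 4450 m/s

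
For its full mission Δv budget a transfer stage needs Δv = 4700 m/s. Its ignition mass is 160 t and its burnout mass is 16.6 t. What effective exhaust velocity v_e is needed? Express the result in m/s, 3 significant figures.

ln(m₀/m_f) = ln(160000/16600) = ln(9.639) = 2.2658.
v_e = Δv / ln(m₀/m_f) = 4700 / 2.2658 = 2074.3 m/s.

v_e ≈ 2070 m/s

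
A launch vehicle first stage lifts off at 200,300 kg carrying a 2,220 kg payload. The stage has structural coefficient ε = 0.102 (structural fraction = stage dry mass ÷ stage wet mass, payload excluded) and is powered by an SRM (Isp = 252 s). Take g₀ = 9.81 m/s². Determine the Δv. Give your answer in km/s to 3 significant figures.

Stage wet mass = m₀ − payload = 200,300 − 2,220 = 198,080 kg.
Stage dry mass = ε × stage wet mass = 0.102 × 198,080 = 20,204.2 kg.
Burnout mass m_f = stage dry + payload = 20,204.2 + 2,220 = 22,424.2 kg.
v_e = Isp · g₀ = 252 × 9.81 = 2472.1 m/s.
By the Tsiolkovsky rocket equation, Δv = v_e · ln(200,300/22,424.2) = 2472.1 × ln(8.932) = 2472.1 × 2.1897 ≈ 5413 m/s.

Δv ≈ 5.41 km/s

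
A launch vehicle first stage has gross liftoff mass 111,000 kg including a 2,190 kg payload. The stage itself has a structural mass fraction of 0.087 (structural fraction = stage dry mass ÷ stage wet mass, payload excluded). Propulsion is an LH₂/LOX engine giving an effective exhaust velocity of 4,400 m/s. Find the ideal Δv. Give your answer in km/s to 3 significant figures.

Δv ≈ 9.92 km/s

Stage wet mass = m₀ − payload = 111,000 − 2,190 = 108,810 kg.
Stage dry mass = ε × stage wet mass = 0.087 × 108,810 = 9,466.47 kg.
Burnout mass m_f = stage dry + payload = 9,466.47 + 2,190 = 11,656.47 kg.
Rocket equation: Δv = v_e · ln(111,000/11,656.47) = 4400.0 × ln(9.523) = 4400.0 × 2.2537 ≈ 9916 m/s.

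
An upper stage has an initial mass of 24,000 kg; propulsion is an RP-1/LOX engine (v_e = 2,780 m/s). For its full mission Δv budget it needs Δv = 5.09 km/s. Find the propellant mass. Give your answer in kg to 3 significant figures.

propellant mass ≈ 20200 kg

m₀/m_f = exp(Δv / v_e) = exp(5090 / 2780.0) = exp(1.8309) = 6.2397.
m_f = 24,000 / 6.2397 = 3,846.34 kg, so propellant = m₀ − m_f = 24,000 − 3,846.34 = 20,153.66 kg.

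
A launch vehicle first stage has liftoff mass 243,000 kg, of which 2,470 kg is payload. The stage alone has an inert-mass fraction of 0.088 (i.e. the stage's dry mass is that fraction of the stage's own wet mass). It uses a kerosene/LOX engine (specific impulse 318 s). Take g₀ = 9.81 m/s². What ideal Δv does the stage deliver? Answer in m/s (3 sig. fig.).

Δv ≈ 7270 m/s

Stage wet mass = m₀ − payload = 243,000 − 2,470 = 240,530 kg.
Stage dry mass = ε × stage wet mass = 0.088 × 240,530 = 21,166.6 kg.
Burnout mass m_f = stage dry + payload = 21,166.6 + 2,470 = 23,636.6 kg.
v_e = Isp · g₀ = 318 × 9.81 = 3119.6 m/s.
Δv = v_e · ln(243,000/23,636.6) = 3119.6 × ln(10.28) = 3119.6 × 2.3303 ≈ 7269 m/s.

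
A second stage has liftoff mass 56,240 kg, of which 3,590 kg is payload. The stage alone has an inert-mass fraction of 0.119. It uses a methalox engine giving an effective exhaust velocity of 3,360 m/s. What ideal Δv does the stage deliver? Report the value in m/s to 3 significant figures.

Δv ≈ 5850 m/s

Stage wet mass = m₀ − payload = 56,240 − 3,590 = 52,650 kg.
Stage dry mass = ε × stage wet mass = 0.119 × 52,650 = 6,265.35 kg.
Burnout mass m_f = stage dry + payload = 6,265.35 + 3,590 = 9,855.35 kg.
By the Tsiolkovsky rocket equation, Δv = v_e · ln(56,240/9,855.35) = 3360.0 × ln(5.707) = 3360.0 × 1.7416 ≈ 5852 m/s.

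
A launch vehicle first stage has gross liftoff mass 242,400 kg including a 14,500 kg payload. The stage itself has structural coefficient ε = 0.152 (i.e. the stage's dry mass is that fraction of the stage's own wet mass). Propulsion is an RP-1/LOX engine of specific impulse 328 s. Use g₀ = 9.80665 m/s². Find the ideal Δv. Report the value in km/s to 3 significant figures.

Δv ≈ 5.13 km/s

Stage wet mass = m₀ − payload = 242,400 − 14,500 = 227,900 kg.
Stage dry mass = ε × stage wet mass = 0.152 × 227,900 = 34,640.8 kg.
Burnout mass m_f = stage dry + payload = 34,640.8 + 14,500 = 49,140.8 kg.
v_e = Isp · g₀ = 328 × 9.80665 = 3216.6 m/s.
From the ideal rocket equation, Δv = v_e · ln(242,400/49,140.8) = 3216.6 × ln(4.933) = 3216.6 × 1.5959 ≈ 5133 m/s.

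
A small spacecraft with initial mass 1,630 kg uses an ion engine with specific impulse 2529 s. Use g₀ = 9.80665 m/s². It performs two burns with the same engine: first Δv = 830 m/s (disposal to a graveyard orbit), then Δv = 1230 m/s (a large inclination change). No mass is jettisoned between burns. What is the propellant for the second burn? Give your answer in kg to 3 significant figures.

v_e = Isp · g₀ = 2529 × 9.80665 = 24801.0 m/s.
After the first burn: m = 1630 × exp(−830/24801.0) = 1630 × 0.96709 = 1,576.36 kg.
After the second burn: m = 1,576.36 × exp(−1230/24801.0) = 1,576.36 × 0.95161 = 1,500.08 kg.
Second-burn propellant = 1,576.36 − 1,500.08 = 76.28 kg.

propellant for the second burn ≈ 76.3 kg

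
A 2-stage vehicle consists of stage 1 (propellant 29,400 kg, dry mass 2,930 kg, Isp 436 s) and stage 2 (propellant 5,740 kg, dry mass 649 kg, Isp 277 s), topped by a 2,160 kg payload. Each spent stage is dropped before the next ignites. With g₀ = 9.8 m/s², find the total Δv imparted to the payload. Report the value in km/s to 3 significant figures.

Δv ≈ 8.45 km/s

Ignition mass of stage 1 = 29,400+2,930 + 5,740+649 + 2,160 = 40,879 kg.
Stage 1: m₀ = 40,879 kg, m_f = 40,879 − 29,400 = 11,479 kg; Δv = 436×9.8×ln(3.561) = 4272.8×1.2701 ≈ 5427 m/s.
Stage 2: m₀ = 8,549 kg, m_f = 8,549 − 5,740 = 2,809 kg; Δv = 277×9.8×ln(3.043) = 2714.6×1.1130 ≈ 3021 m/s.
Total Δv = 5427 + 3021 = 8448 m/s.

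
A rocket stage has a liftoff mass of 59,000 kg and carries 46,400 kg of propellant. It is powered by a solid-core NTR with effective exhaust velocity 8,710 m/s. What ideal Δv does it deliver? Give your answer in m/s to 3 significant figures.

Δv ≈ 13400 m/s

m_f = m₀ − m_prop = 59,000 − 46,400 = 12,600 kg.
Rocket equation: Δv = v_e · ln(m₀/m_f) = 8710.0 × ln(4.683) = 8710.0 × 1.5438 ≈ 13446.9 m/s.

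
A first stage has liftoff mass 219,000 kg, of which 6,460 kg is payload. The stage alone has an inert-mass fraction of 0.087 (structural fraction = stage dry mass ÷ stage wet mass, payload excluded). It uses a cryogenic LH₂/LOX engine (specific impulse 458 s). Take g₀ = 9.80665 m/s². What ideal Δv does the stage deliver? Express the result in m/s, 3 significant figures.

Stage wet mass = m₀ − payload = 219,000 − 6,460 = 212,540 kg.
Stage dry mass = ε × stage wet mass = 0.087 × 212,540 = 18,491 kg.
Burnout mass m_f = stage dry + payload = 18,491 + 6,460 = 24,951 kg.
v_e = Isp · g₀ = 458 × 9.80665 = 4491.4 m/s.
Δv = v_e · ln(219,000/24,951) = 4491.4 × ln(8.777) = 4491.4 × 2.1722 ≈ 9756 m/s.

Δv ≈ 9760 m/s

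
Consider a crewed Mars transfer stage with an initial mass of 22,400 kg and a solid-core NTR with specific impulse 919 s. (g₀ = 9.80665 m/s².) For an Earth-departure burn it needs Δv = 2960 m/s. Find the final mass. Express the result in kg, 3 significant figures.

final mass ≈ 16100 kg

v_e = Isp · g₀ = 919 × 9.80665 = 9012.3 m/s.
m₀/m_f = exp(Δv / v_e) = exp(2960 / 9012.3) = exp(0.3284) = 1.3888.
m_f = m₀ / 1.3888 = 22,400 / 1.3888 = 16,129 kg.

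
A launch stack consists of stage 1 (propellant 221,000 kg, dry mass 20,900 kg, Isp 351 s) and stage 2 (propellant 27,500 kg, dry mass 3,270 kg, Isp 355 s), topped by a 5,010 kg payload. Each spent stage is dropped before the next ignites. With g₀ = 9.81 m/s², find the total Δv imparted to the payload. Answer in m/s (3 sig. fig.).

Ignition mass of stage 1 = 221,000+20,900 + 27,500+3,270 + 5,010 = 277,680 kg.
Stage 1: m₀ = 277,680 kg, m_f = 277,680 − 221,000 = 56,680 kg; Δv = 351×9.81×ln(4.899) = 3443.3×1.5890 ≈ 5472 m/s.
Stage 2: m₀ = 35,780 kg, m_f = 35,780 − 27,500 = 8,280 kg; Δv = 355×9.81×ln(4.321) = 3482.6×1.4635 ≈ 5097 m/s.
Total Δv = 5472 + 5097 = 10569 m/s.

Δv ≈ 10600 m/s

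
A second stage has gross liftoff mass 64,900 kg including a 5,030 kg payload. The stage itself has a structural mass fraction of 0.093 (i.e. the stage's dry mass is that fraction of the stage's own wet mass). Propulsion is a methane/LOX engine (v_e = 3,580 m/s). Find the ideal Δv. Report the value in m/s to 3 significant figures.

Stage wet mass = m₀ − payload = 64,900 − 5,030 = 59,870 kg.
Stage dry mass = ε × stage wet mass = 0.093 × 59,870 = 5,567.91 kg.
Burnout mass m_f = stage dry + payload = 5,567.91 + 5,030 = 10,597.91 kg.
Using Δv = v_e ln(m₀/m_f): Δv = v_e · ln(64,900/10,597.91) = 3580.0 × ln(6.124) = 3580.0 × 1.8122 ≈ 6488 m/s.

Δv ≈ 6490 m/s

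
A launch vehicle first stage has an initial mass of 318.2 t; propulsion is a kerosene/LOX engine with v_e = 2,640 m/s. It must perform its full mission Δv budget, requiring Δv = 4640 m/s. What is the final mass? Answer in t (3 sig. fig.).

m₀/m_f = exp(Δv / v_e) = exp(4640 / 2640.0) = exp(1.7576) = 5.7984.
m_f = m₀ / 5.7984 = 318.2 / 5.7984 = 54.8772 t.

final mass ≈ 54.9 t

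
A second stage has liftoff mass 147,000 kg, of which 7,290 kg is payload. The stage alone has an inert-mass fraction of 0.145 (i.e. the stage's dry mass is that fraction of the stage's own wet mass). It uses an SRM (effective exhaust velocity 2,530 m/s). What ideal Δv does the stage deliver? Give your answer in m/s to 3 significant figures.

Δv ≈ 4240 m/s

Stage wet mass = m₀ − payload = 147,000 − 7,290 = 139,710 kg.
Stage dry mass = ε × stage wet mass = 0.145 × 139,710 = 20,258 kg.
Burnout mass m_f = stage dry + payload = 20,258 + 7,290 = 27,548 kg.
By the Tsiolkovsky rocket equation, Δv = v_e · ln(147,000/27,548) = 2530.0 × ln(5.336) = 2530.0 × 1.6745 ≈ 4236 m/s.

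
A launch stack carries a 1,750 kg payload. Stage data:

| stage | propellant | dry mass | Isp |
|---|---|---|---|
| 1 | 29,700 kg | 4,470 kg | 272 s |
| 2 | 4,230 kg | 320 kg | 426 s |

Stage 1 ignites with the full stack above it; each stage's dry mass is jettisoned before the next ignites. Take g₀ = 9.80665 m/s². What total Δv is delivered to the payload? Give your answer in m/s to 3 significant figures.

Δv ≈ 8180 m/s

Ignition mass of stage 1 = 29,700+4,470 + 4,230+320 + 1,750 = 40,470 kg.
Stage 1: m₀ = 40,470 kg, m_f = 40,470 − 29,700 = 10,770 kg; Δv = 272×9.80665×ln(3.758) = 2667.4×1.3238 ≈ 3531 m/s.
Stage 2: m₀ = 6,300 kg, m_f = 6,300 − 4,230 = 2,070 kg; Δv = 426×9.80665×ln(3.043) = 4177.6×1.1130 ≈ 4650 m/s.
Total Δv = 3531 + 4650 = 8181 m/s.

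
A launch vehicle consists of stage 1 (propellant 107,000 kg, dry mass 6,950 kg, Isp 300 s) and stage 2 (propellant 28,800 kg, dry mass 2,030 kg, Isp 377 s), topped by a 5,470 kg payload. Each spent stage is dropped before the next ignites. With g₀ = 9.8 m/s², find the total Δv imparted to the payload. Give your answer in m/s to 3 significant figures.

Ignition mass of stage 1 = 107,000+6,950 + 28,800+2,030 + 5,470 = 150,250 kg.
Stage 1: m₀ = 150,250 kg, m_f = 150,250 − 107,000 = 43,250 kg; Δv = 300×9.8×ln(3.474) = 2940.0×1.2453 ≈ 3661 m/s.
Stage 2: m₀ = 36,300 kg, m_f = 36,300 − 28,800 = 7,500 kg; Δv = 377×9.8×ln(4.84) = 3694.6×1.5769 ≈ 5826 m/s.
Total Δv = 3661 + 5826 = 9487 m/s.

Δv ≈ 9490 m/s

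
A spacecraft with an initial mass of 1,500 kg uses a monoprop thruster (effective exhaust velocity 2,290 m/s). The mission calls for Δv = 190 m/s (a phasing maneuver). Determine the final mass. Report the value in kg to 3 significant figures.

m₀/m_f = exp(Δv / v_e) = exp(190 / 2290.0) = exp(0.0830) = 1.0865.
m_f = m₀ / 1.0865 = 1,500 / 1.0865 = 1,380.58 kg.

final mass ≈ 1380 kg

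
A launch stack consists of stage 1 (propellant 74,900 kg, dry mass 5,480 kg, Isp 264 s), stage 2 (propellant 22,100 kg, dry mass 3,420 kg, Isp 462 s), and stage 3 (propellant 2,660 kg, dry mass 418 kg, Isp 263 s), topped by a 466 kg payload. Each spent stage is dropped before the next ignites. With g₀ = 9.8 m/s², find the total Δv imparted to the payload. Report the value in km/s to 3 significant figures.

Δv ≈ 13.0 km/s

Ignition mass of stage 1 = 74,900+5,480 + 22,100+3,420 + 2,660+418 + 466 = 109,444 kg.
Stage 1: m₀ = 109,444 kg, m_f = 109,444 − 74,900 = 34,544 kg; Δv = 264×9.8×ln(3.168) = 2587.2×1.1532 ≈ 2984 m/s.
Stage 2: m₀ = 29,064 kg, m_f = 29,064 − 22,100 = 6,964 kg; Δv = 462×9.8×ln(4.173) = 4527.6×1.4287 ≈ 6469 m/s.
Stage 3: m₀ = 3,544 kg, m_f = 3,544 − 2,660 = 884 kg; Δv = 263×9.8×ln(4.009) = 2577.4×1.3886 ≈ 3579 m/s.
Total Δv = 2984 + 6469 + 3579 = 13032 m/s.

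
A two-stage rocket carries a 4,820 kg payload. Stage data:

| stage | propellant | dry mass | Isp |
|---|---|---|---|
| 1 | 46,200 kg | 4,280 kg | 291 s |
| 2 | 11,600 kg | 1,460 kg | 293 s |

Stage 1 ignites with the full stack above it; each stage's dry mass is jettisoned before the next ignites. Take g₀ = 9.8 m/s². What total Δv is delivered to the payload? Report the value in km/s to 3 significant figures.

Δv ≈ 6.22 km/s

Ignition mass of stage 1 = 46,200+4,280 + 11,600+1,460 + 4,820 = 68,360 kg.
Stage 1: m₀ = 68,360 kg, m_f = 68,360 − 46,200 = 22,160 kg; Δv = 291×9.8×ln(3.085) = 2851.8×1.1265 ≈ 3213 m/s.
Stage 2: m₀ = 17,880 kg, m_f = 17,880 − 11,600 = 6,280 kg; Δv = 293×9.8×ln(2.847) = 2871.4×1.0463 ≈ 3004 m/s.
Total Δv = 3213 + 3004 = 6217 m/s.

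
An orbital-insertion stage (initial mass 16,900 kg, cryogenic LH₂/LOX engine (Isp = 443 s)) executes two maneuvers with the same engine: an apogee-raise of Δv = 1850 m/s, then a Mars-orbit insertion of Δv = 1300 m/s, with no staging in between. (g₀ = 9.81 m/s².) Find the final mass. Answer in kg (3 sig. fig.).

v_e = Isp · g₀ = 443 × 9.81 = 4345.8 m/s.
After the first burn: m = 16900 × exp(−1850/4345.8) = 16900 × 0.65332 = 11,041.1 kg.
After the second burn: m = 11,041.1 × exp(−1300/4345.8) = 11,041.1 × 0.74146 = 8,186.53 kg.

final mass ≈ 8190 kg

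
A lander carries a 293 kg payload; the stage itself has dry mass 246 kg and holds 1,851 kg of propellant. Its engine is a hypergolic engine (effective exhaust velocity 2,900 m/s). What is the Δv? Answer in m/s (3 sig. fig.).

Δv ≈ 4320 m/s

m₀ = payload + dry + propellant = 293 + 246 + 1,851 = 2,390 kg.
m_f = payload + dry = 293 + 246 = 539 kg.
Δv = v_e · ln(m₀/m_f) = 2900.0 × ln(4.434) = 2900.0 × 1.4893 ≈ 4319.1 m/s.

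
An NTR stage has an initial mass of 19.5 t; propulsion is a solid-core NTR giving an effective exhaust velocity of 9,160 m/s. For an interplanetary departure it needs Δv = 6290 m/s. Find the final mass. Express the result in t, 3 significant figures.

final mass ≈ 9.81 t

Rocket equation: m₀/m_f = exp(Δv / v_e) = exp(6290 / 9160.0) = exp(0.6867) = 1.9871.
m_f = m₀ / 1.9871 = 19.5 / 1.9871 = 9.8133 t.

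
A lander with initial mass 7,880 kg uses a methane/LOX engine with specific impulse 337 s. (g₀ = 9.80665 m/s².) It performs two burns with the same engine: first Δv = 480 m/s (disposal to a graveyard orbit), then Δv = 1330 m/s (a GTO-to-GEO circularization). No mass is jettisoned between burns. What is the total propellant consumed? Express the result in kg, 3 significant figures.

total propellant consumed ≈ 3320 kg

v_e = Isp · g₀ = 337 × 9.80665 = 3304.8 m/s.
After the first burn: m = 7880 × exp(−480/3304.8) = 7880 × 0.86481 = 6,814.7 kg.
After the second burn: m = 6,814.7 × exp(−1330/3304.8) = 6,814.7 × 0.66869 = 4,556.92 kg.
Total propellant = m₀ − m_final = 7880 − 4,556.92 = 3,323.08 kg.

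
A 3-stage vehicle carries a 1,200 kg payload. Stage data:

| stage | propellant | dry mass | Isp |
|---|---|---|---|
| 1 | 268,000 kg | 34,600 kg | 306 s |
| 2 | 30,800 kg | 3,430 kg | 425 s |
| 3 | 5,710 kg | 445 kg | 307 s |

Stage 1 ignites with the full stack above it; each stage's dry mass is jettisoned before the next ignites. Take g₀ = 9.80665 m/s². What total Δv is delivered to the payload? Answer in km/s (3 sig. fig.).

Δv ≈ 14.7 km/s

Ignition mass of stage 1 = 268,000+34,600 + 30,800+3,430 + 5,710+445 + 1,200 = 344,185 kg.
Stage 1: m₀ = 344,185 kg, m_f = 344,185 − 268,000 = 76,185 kg; Δv = 306×9.80665×ln(4.518) = 3000.8×1.5080 ≈ 4525 m/s.
Stage 2: m₀ = 41,585 kg, m_f = 41,585 − 30,800 = 10,785 kg; Δv = 425×9.80665×ln(3.856) = 4167.8×1.3496 ≈ 5625 m/s.
Stage 3: m₀ = 7,355 kg, m_f = 7,355 − 5,710 = 1,645 kg; Δv = 307×9.80665×ln(4.471) = 3010.6×1.4976 ≈ 4509 m/s.
Total Δv = 4525 + 5625 + 4509 = 14659 m/s.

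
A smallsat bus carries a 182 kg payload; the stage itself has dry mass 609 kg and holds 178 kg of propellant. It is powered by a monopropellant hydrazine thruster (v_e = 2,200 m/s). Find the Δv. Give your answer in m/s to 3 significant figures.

m₀ = payload + dry + propellant = 182 + 609 + 178 = 969 kg.
m_f = payload + dry = 182 + 609 = 791 kg.
Δv = v_e · ln(m₀/m_f) = 2200.0 × ln(1.225) = 2200.0 × 0.2030 ≈ 446.5 m/s.

Δv ≈ 447 m/s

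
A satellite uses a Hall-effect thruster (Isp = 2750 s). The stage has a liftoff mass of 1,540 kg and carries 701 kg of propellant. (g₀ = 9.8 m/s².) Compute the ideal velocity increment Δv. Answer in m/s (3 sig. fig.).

Δv ≈ 16400 m/s

v_e = Isp · g₀ = 2750 × 9.8 = 26950.0 m/s.
m_f = m₀ − m_prop = 1,540 − 701 = 839 kg.
Rocket equation: Δv = v_e · ln(m₀/m_f) = 26950.0 × ln(1.836) = 26950.0 × 0.6073 ≈ 16367.5 m/s.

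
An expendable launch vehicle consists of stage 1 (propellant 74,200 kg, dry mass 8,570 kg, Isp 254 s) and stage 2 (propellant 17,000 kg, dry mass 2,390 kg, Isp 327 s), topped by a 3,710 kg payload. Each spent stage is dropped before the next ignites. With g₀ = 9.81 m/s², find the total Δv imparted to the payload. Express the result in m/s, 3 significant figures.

Δv ≈ 7280 m/s

Ignition mass of stage 1 = 74,200+8,570 + 17,000+2,390 + 3,710 = 105,870 kg.
Stage 1: m₀ = 105,870 kg, m_f = 105,870 − 74,200 = 31,670 kg; Δv = 254×9.81×ln(3.343) = 2491.7×1.2068 ≈ 3007 m/s.
Stage 2: m₀ = 23,100 kg, m_f = 23,100 − 17,000 = 6,100 kg; Δv = 327×9.81×ln(3.787) = 3207.9×1.3315 ≈ 4271 m/s.
Total Δv = 3007 + 4271 = 7278 m/s.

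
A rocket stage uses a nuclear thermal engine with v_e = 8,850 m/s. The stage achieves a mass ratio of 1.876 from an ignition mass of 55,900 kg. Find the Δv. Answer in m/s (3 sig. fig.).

Δv ≈ 5570 m/s

Rocket equation: Δv = v_e · ln(1.876) = 8850.0 × 0.6291 ≈ 5567.9 m/s.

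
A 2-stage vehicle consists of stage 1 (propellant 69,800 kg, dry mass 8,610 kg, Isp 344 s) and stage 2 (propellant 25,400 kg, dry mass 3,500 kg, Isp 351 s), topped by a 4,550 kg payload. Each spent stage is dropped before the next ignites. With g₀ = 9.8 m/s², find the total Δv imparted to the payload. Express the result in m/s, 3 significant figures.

Δv ≈ 8200 m/s

Ignition mass of stage 1 = 69,800+8,610 + 25,400+3,500 + 4,550 = 111,860 kg.
Stage 1: m₀ = 111,860 kg, m_f = 111,860 − 69,800 = 42,060 kg; Δv = 344×9.8×ln(2.66) = 3371.2×0.9782 ≈ 3298 m/s.
Stage 2: m₀ = 33,450 kg, m_f = 33,450 − 25,400 = 8,050 kg; Δv = 351×9.8×ln(4.155) = 3439.8×1.4244 ≈ 4900 m/s.
Total Δv = 3298 + 4900 = 8198 m/s.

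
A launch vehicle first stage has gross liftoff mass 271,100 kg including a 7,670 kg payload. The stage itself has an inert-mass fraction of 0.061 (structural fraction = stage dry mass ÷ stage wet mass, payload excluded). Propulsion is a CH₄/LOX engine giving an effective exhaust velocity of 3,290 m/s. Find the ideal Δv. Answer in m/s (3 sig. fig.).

Stage wet mass = m₀ − payload = 271,100 − 7,670 = 263,430 kg.
Stage dry mass = ε × stage wet mass = 0.061 × 263,430 = 16,069.2 kg.
Burnout mass m_f = stage dry + payload = 16,069.2 + 7,670 = 23,739.2 kg.
Δv = v_e · ln(271,100/23,739.2) = 3290.0 × ln(11.42) = 3290.0 × 2.4354 ≈ 8012 m/s.

Δv ≈ 8010 m/s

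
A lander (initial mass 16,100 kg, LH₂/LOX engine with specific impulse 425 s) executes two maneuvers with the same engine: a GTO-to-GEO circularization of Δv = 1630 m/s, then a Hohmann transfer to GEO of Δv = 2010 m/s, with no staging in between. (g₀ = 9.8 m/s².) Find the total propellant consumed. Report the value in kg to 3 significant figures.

total propellant consumed ≈ 9380 kg

v_e = Isp · g₀ = 425 × 9.8 = 4165.0 m/s.
After the first burn: m = 16100 × exp(−1630/4165.0) = 16100 × 0.67614 = 10,885.9 kg.
After the second burn: m = 10,885.9 × exp(−2010/4165.0) = 10,885.9 × 0.61718 = 6,718.56 kg.
Total propellant = m₀ − m_final = 16100 − 6,718.56 = 9,381.44 kg.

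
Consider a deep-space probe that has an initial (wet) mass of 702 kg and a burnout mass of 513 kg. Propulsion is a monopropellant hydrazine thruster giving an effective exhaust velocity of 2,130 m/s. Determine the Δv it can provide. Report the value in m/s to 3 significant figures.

Δv = v_e · ln(m₀/m_f) = 2130.0 × ln(1.368) = 2130.0 × 0.3137 ≈ 668.1 m/s.

Δv ≈ 668 m/s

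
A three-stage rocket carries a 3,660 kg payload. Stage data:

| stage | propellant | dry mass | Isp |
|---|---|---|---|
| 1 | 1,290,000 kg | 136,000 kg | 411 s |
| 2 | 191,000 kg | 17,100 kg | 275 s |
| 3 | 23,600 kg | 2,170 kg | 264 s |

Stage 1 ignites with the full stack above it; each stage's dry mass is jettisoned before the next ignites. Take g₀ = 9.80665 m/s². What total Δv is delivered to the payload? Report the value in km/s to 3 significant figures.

Δv ≈ 14.6 km/s

Ignition mass of stage 1 = 1,290,000+136,000 + 191,000+17,100 + 23,600+2,170 + 3,660 = 1,663,530 kg.
Stage 1: m₀ = 1,663,530 kg, m_f = 1,663,530 − 1,290,000 = 373,530 kg; Δv = 411×9.80665×ln(4.454) = 4030.5×1.4937 ≈ 6020 m/s.
Stage 2: m₀ = 237,530 kg, m_f = 237,530 − 191,000 = 46,530 kg; Δv = 275×9.80665×ln(5.105) = 2696.8×1.6302 ≈ 4396 m/s.
Stage 3: m₀ = 29,430 kg, m_f = 29,430 − 23,600 = 5,830 kg; Δv = 264×9.80665×ln(5.048) = 2589.0×1.6190 ≈ 4192 m/s.
Total Δv = 6020 + 4396 + 4192 = 14608 m/s.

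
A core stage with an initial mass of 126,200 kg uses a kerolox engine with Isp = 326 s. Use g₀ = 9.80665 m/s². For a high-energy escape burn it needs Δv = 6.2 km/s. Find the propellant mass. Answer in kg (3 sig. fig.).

propellant mass ≈ 108000 kg

v_e = Isp · g₀ = 326 × 9.80665 = 3197.0 m/s.
Rocket equation: m₀/m_f = exp(Δv / v_e) = exp(6200 / 3197.0) = exp(1.9393) = 6.9541.
m_f = 126,200 / 6.9541 = 18,147.6 kg, so propellant = m₀ − m_f = 126,200 − 18,147.6 = 108,052.4 kg.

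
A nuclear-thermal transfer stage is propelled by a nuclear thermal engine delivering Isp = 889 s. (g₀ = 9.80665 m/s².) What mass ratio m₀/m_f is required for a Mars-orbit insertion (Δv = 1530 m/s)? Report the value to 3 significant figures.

mass ratio ≈ 1.19

v_e = Isp · g₀ = 889 × 9.80665 = 8718.1 m/s.
m₀/m_f = exp(Δv / v_e) = exp(1530 / 8718.1) = exp(0.1755) = 1.1918.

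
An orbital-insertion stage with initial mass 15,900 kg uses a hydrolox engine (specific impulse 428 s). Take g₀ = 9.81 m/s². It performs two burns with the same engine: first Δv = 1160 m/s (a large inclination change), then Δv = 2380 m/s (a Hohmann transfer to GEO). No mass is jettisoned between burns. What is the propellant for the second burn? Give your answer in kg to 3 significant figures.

propellant for the second burn ≈ 5220 kg

v_e = Isp · g₀ = 428 × 9.81 = 4198.7 m/s.
After the first burn: m = 15900 × exp(−1160/4198.7) = 15900 × 0.75860 = 12,061.7 kg.
After the second burn: m = 12,061.7 × exp(−2380/4198.7) = 12,061.7 × 0.56731 = 6,842.72 kg.
Second-burn propellant = 12,061.7 − 6,842.72 = 5,218.98 kg.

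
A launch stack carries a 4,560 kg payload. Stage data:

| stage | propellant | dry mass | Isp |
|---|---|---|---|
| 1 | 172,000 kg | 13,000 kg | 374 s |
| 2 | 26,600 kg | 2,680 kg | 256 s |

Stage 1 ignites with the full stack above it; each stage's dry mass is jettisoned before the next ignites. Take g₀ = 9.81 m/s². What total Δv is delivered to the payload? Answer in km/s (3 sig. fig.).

Ignition mass of stage 1 = 172,000+13,000 + 26,600+2,680 + 4,560 = 218,840 kg.
Stage 1: m₀ = 218,840 kg, m_f = 218,840 − 172,000 = 46,840 kg; Δv = 374×9.81×ln(4.672) = 3668.9×1.5416 ≈ 5656 m/s.
Stage 2: m₀ = 33,840 kg, m_f = 33,840 − 26,600 = 7,240 kg; Δv = 256×9.81×ln(4.674) = 2511.4×1.5420 ≈ 3873 m/s.
Total Δv = 5656 + 3873 = 9529 m/s.

Δv ≈ 9.53 km/s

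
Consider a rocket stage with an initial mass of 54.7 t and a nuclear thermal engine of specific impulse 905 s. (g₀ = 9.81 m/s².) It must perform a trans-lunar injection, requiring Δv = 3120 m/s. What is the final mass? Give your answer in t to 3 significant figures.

final mass ≈ 38.5 t

v_e = Isp · g₀ = 905 × 9.81 = 8878.1 m/s.
From the ideal rocket equation, m₀/m_f = exp(Δv / v_e) = exp(3120 / 8878.1) = exp(0.3514) = 1.4211.
m_f = m₀ / 1.4211 = 54.7 / 1.4211 = 38.4913 t.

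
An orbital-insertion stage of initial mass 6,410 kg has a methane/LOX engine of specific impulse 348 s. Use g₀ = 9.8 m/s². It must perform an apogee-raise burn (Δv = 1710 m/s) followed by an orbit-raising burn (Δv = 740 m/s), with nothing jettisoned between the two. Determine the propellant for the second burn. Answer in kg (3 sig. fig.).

propellant for the second burn ≈ 757 kg

v_e = Isp · g₀ = 348 × 9.8 = 3410.4 m/s.
After the first burn: m = 6410 × exp(−1710/3410.4) = 6410 × 0.60568 = 3,882.41 kg.
After the second burn: m = 3,882.41 × exp(−740/3410.4) = 3,882.41 × 0.80494 = 3,125.11 kg.
Second-burn propellant = 3,882.41 − 3,125.11 = 757.3 kg.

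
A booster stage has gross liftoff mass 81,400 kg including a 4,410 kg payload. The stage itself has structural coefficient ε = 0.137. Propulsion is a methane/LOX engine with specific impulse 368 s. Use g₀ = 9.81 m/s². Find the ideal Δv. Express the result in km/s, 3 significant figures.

Stage wet mass = m₀ − payload = 81,400 − 4,410 = 76,990 kg.
Stage dry mass = ε × stage wet mass = 0.137 × 76,990 = 10,547.6 kg.
Burnout mass m_f = stage dry + payload = 10,547.6 + 4,410 = 14,957.6 kg.
v_e = Isp · g₀ = 368 × 9.81 = 3610.1 m/s.
Δv = v_e · ln(81,400/14,957.6) = 3610.1 × ln(5.442) = 3610.1 × 1.6942 ≈ 6116 m/s.

Δv ≈ 6.12 km/s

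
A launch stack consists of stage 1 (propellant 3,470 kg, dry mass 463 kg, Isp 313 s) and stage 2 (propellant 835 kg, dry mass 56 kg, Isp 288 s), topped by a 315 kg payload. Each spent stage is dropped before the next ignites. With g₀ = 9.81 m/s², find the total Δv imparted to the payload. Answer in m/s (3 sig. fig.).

Δv ≈ 6780 m/s

Ignition mass of stage 1 = 3,470+463 + 835+56 + 315 = 5,139 kg.
Stage 1: m₀ = 5,139 kg, m_f = 5,139 − 3,470 = 1,669 kg; Δv = 313×9.81×ln(3.079) = 3070.5×1.1246 ≈ 3453 m/s.
Stage 2: m₀ = 1,206 kg, m_f = 1,206 − 835 = 371 kg; Δv = 288×9.81×ln(3.251) = 2825.3×1.1789 ≈ 3331 m/s.
Total Δv = 3453 + 3331 = 6784 m/s.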